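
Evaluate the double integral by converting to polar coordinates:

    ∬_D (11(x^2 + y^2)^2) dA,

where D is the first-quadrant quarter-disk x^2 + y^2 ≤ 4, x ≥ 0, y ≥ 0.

The region D is 0 ≤ r ≤ 2, 0 ≤ θ ≤ π/2 in polar coordinates, where x = r cos(θ), y = r sin(θ), and dA = r dr dθ.

Under the substitution, the integrand becomes 11r^4, so

    ∬_D (11(x^2 + y^2)^2) dA = ∫_{0}^{π/2} ∫_{0}^{2} (11r^4) · r dr dθ.

Inner integral (in r): ∫_{0}^{2} (11r^4) · r dr = 352/3.

Outer integral (in θ): ∫_{0}^{π/2} (352/3) dθ = 176π/3.

Therefore ∬_D (11(x^2 + y^2)^2) dA = 176π/3.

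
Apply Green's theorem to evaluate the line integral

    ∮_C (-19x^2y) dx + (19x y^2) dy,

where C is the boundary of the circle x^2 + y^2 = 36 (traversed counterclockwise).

Green's theorem converts the closed line integral into a double integral over the enclosed region D:

    ∮_C P dx + Q dy = ∬_D (∂Q/∂x - ∂P/∂y) dA.

Here P = -19x^2y, Q = 19x y^2, so

    ∂Q/∂x = 19y^2,    ∂P/∂y = -19x^2,
    ∂Q/∂x - ∂P/∂y = 19x^2 + 19y^2.

D is the region x^2 + y^2 ≤ 36. Evaluating the double integral:

In polar coordinates (x = r cos θ, y = r sin θ, dA = r dr dθ) the integrand becomes 19r^2, so

    ∬_D (19x^2 + 19y^2) dA = ∫_0^{2π} ∫_0^{6} (19r^2) · r dr dθ.

Inner (r from 0 to 6): 6156.
Outer (θ from 0 to 2π): 12312π.

Therefore ∮_C P dx + Q dy = 12312π.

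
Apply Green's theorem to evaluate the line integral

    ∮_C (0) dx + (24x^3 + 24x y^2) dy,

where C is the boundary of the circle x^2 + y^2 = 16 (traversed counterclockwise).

Green's theorem converts the closed line integral into a double integral over the enclosed region D:

    ∮_C P dx + Q dy = ∬_D (∂Q/∂x - ∂P/∂y) dA.

Here P = 0, Q = 24x^3 + 24x y^2, so

    ∂Q/∂x = 72x^2 + 24y^2,    ∂P/∂y = 0,
    ∂Q/∂x - ∂P/∂y = 72x^2 + 24y^2.

D is the region x^2 + y^2 ≤ 16. Evaluating the double integral:

In polar coordinates (x = r cos θ, y = r sin θ, dA = r dr dθ) the integrand becomes 24r^2(cos(2θ) + 2), so

    ∬_D (72x^2 + 24y^2) dA = ∫_0^{2π} ∫_0^{4} (24r^2(cos(2θ) + 2)) · r dr dθ.

Inner (r from 0 to 4): 1536cos(2θ) + 3072.
Outer (θ from 0 to 2π): 6144π.

Therefore ∮_C P dx + Q dy = 6144π.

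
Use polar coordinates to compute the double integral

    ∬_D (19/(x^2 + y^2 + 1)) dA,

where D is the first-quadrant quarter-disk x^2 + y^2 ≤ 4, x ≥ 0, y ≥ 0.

The region D is 0 ≤ r ≤ 2, 0 ≤ θ ≤ π/2 in polar coordinates, where x = r cos(θ), y = r sin(θ), and dA = r dr dθ.

Under the substitution, the integrand becomes 19/(r^2 + 1), so

    ∬_D (19/(x^2 + y^2 + 1)) dA = ∫_{0}^{π/2} ∫_{0}^{2} (19/(r^2 + 1)) · r dr dθ.

Inner integral (in r): ∫_{0}^{2} (19/(r^2 + 1)) · r dr = 19log(5)/2.

Outer integral (in θ): ∫_{0}^{π/2} (19log(5)/2) dθ = 19π log(5)/4.

Therefore ∬_D (19/(x^2 + y^2 + 1)) dA = 19π log(5)/4.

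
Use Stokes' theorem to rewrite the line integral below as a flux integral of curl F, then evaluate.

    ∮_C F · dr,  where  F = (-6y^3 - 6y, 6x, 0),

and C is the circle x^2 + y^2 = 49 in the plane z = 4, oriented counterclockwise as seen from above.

Let S be the flat disk x^2 + y^2 ≤ 49 in the plane z = 4, with upward unit normal n̂ = ẑ. By Stokes' theorem,

    ∮_C F · dr = ∬_S (∇ × F) · n̂ dS = ∬_D (curl F)_z dA,

where D is the disk x^2 + y^2 ≤ 49.

Compute the curl of F = (-6y^3 - 6y, 6x, 0):
    (∇ × F)_x = ∂F_z/∂y - ∂F_y/∂z = 0,
    (∇ × F)_y = ∂F_x/∂z - ∂F_z/∂x = 0,
    (∇ × F)_z = ∂F_y/∂x - ∂F_x/∂y = 18y^2 + 12.

On z = 4, (curl F)_z = 18y^2 + 12.

Convert to polar (x = r cos θ, y = r sin θ, dA = r dr dθ); the integrand becomes 18r^2sin(θ)^2 + 12, so

    ∬_D (curl F)_z dA = ∫_0^{2π} ∫_0^{7} (18r^2sin(θ)^2 + 12) · r dr dθ.

Inner (r from 0 to 7): 21609sin(θ)^2/2 + 294.
Outer (θ from 0 to 2π): 22785π/2.

Therefore ∮_C F · dr = 22785π/2.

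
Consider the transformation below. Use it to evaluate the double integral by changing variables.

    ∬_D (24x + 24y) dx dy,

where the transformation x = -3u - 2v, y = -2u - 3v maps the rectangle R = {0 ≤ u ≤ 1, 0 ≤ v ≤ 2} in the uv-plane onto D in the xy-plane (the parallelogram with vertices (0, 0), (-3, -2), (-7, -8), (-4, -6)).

Compute the Jacobian determinant of (x, y) with respect to (u, v):

    ∂(x,y)/∂(u,v) = | -3  -2 | = (-3)(-3) - (-2)(-2) = 5.
                   | -2  -3 |

Its absolute value is |J| = 5 (the area scaling factor).

Substituting x = -3u - 2v, y = -2u - 3v into the integrand,

    24x + 24y → -120u - 120v,

so the integral becomes

    ∬_R (-120u - 120v) · |J| du dv = ∫_0^1 ∫_0^2 (-600u - 600v) dv du.

Inner (v): -1200u - 1200.
Outer (u): -1800.

Therefore ∬_D (24x + 24y) dx dy = -1800.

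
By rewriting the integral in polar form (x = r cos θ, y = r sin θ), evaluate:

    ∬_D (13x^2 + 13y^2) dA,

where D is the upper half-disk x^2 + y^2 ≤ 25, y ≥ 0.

The region D is 0 ≤ r ≤ 5, 0 ≤ θ ≤ π in polar coordinates, where x = r cos(θ), y = r sin(θ), and dA = r dr dθ.

Under the substitution, the integrand becomes 13r^2, so

    ∬_D (13x^2 + 13y^2) dA = ∫_{0}^{π} ∫_{0}^{5} (13r^2) · r dr dθ.

Inner integral (in r): ∫_{0}^{5} (13r^2) · r dr = 8125/4.

Outer integral (in θ): ∫_{0}^{π} (8125/4) dθ = 8125π/4.

Therefore ∬_D (13x^2 + 13y^2) dA = 8125π/4.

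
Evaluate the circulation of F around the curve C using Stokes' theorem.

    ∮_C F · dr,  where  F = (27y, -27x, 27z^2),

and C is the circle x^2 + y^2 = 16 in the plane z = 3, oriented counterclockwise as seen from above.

Let S be the flat disk x^2 + y^2 ≤ 16 in the plane z = 3, with upward unit normal n̂ = ẑ. By Stokes' theorem,

    ∮_C F · dr = ∬_S (∇ × F) · n̂ dS = ∬_D (curl F)_z dA,

where D is the disk x^2 + y^2 ≤ 16.

Compute the curl of F = (27y, -27x, 27z^2):
    (∇ × F)_x = ∂F_z/∂y - ∂F_y/∂z = 0,
    (∇ × F)_y = ∂F_x/∂z - ∂F_z/∂x = 0,
    (∇ × F)_z = ∂F_y/∂x - ∂F_x/∂y = -54.

On z = 3, (curl F)_z = -54.

Convert to polar (x = r cos θ, y = r sin θ, dA = r dr dθ); the integrand becomes -54, so

    ∬_D (curl F)_z dA = ∫_0^{2π} ∫_0^{4} (-54) · r dr dθ.

Inner (r from 0 to 4): -432.
Outer (θ from 0 to 2π): -864π.

Therefore ∮_C F · dr = -864π.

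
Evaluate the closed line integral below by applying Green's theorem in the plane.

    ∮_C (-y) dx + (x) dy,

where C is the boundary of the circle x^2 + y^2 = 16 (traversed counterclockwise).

Green's theorem converts the closed line integral into a double integral over the enclosed region D:

    ∮_C P dx + Q dy = ∬_D (∂Q/∂x - ∂P/∂y) dA.

Here P = -y, Q = x, so

    ∂Q/∂x = 1,    ∂P/∂y = -1,
    ∂Q/∂x - ∂P/∂y = 2.

D is the region x^2 + y^2 ≤ 16. Evaluating the double integral:

In polar coordinates (x = r cos θ, y = r sin θ, dA = r dr dθ) the integrand becomes 2, so

    ∬_D (2) dA = ∫_0^{2π} ∫_0^{4} (2) · r dr dθ.

Inner (r from 0 to 4): 16.
Outer (θ from 0 to 2π): 32π.

Therefore ∮_C P dx + Q dy = 32π.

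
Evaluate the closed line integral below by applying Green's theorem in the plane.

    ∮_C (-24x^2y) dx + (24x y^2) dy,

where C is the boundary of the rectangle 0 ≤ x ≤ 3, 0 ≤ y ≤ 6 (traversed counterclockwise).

Green's theorem converts the closed line integral into a double integral over the enclosed region D:

    ∮_C P dx + Q dy = ∬_D (∂Q/∂x - ∂P/∂y) dA.

Here P = -24x^2y, Q = 24x y^2, so

    ∂Q/∂x = 24y^2,    ∂P/∂y = -24x^2,
    ∂Q/∂x - ∂P/∂y = 24x^2 + 24y^2.

D is the region 0 ≤ x ≤ 3, 0 ≤ y ≤ 6. Evaluating the double integral:

    ∬_D (24x^2 + 24y^2) dA = ∫_0^{3} ∫_0^{6} (24x^2 + 24y^2) dy dx.

Inner (y from 0 to 6): 144x^2 + 1728.
Outer (x from 0 to 3): 6480.

Therefore ∮_C P dx + Q dy = 6480.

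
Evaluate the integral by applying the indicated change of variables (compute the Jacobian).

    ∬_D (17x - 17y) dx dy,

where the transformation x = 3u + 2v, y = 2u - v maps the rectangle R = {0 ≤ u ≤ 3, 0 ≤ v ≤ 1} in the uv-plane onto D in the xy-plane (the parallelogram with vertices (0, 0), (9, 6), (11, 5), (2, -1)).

Compute the Jacobian determinant of (x, y) with respect to (u, v):

    ∂(x,y)/∂(u,v) = | 3  2 | = (3)(-1) - (2)(2) = -7.
                   | 2  -1 |

Its absolute value is |J| = 7 (the area scaling factor).

Substituting x = 3u + 2v, y = 2u - v into the integrand,

    17x - 17y → 17u + 51v,

so the integral becomes

    ∬_R (17u + 51v) · |J| du dv = ∫_0^3 ∫_0^1 (119u + 357v) dv du.

Inner (v): 119u + 357/2.
Outer (u): 1071.

Therefore ∬_D (17x - 17y) dx dy = 1071.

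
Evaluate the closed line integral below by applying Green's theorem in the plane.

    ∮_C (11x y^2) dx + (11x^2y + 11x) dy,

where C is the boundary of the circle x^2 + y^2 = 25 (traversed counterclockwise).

Green's theorem converts the closed line integral into a double integral over the enclosed region D:

    ∮_C P dx + Q dy = ∬_D (∂Q/∂x - ∂P/∂y) dA.

Here P = 11x y^2, Q = 11x^2y + 11x, so

    ∂Q/∂x = 22x y + 11,    ∂P/∂y = 22x y,
    ∂Q/∂x - ∂P/∂y = 11.

D is the region x^2 + y^2 ≤ 25. Evaluating the double integral:

In polar coordinates (x = r cos θ, y = r sin θ, dA = r dr dθ) the integrand becomes 11, so

    ∬_D (11) dA = ∫_0^{2π} ∫_0^{5} (11) · r dr dθ.

Inner (r from 0 to 5): 275/2.
Outer (θ from 0 to 2π): 275π.

Therefore ∮_C P dx + Q dy = 275π.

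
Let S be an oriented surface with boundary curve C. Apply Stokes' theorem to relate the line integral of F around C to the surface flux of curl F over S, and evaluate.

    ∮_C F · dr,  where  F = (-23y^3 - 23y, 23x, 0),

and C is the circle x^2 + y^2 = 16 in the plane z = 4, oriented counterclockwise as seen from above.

Let S be the flat disk x^2 + y^2 ≤ 16 in the plane z = 4, with upward unit normal n̂ = ẑ. By Stokes' theorem,

    ∮_C F · dr = ∬_S (∇ × F) · n̂ dS = ∬_D (curl F)_z dA,

where D is the disk x^2 + y^2 ≤ 16.

Compute the curl of F = (-23y^3 - 23y, 23x, 0):
    (∇ × F)_x = ∂F_z/∂y - ∂F_y/∂z = 0,
    (∇ × F)_y = ∂F_x/∂z - ∂F_z/∂x = 0,
    (∇ × F)_z = ∂F_y/∂x - ∂F_x/∂y = 69y^2 + 46.

On z = 4, (curl F)_z = 69y^2 + 46.

Convert to polar (x = r cos θ, y = r sin θ, dA = r dr dθ); the integrand becomes 69r^2sin(θ)^2 + 46, so

    ∬_D (curl F)_z dA = ∫_0^{2π} ∫_0^{4} (69r^2sin(θ)^2 + 46) · r dr dθ.

Inner (r from 0 to 4): 4416sin(θ)^2 + 368.
Outer (θ from 0 to 2π): 5152π.

Therefore ∮_C F · dr = 5152π.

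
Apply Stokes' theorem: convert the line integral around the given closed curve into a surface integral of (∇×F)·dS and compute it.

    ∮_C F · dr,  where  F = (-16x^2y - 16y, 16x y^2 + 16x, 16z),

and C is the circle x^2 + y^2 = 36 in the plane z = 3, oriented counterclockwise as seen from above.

Let S be the flat disk x^2 + y^2 ≤ 36 in the plane z = 3, with upward unit normal n̂ = ẑ. By Stokes' theorem,

    ∮_C F · dr = ∬_S (∇ × F) · n̂ dS = ∬_D (curl F)_z dA,

where D is the disk x^2 + y^2 ≤ 36.

Compute the curl of F = (-16x^2y - 16y, 16x y^2 + 16x, 16z):
    (∇ × F)_x = ∂F_z/∂y - ∂F_y/∂z = 0,
    (∇ × F)_y = ∂F_x/∂z - ∂F_z/∂x = 0,
    (∇ × F)_z = ∂F_y/∂x - ∂F_x/∂y = 16x^2 + 16y^2 + 32.

On z = 3, (curl F)_z = 16x^2 + 16y^2 + 32.

Convert to polar (x = r cos θ, y = r sin θ, dA = r dr dθ); the integrand becomes 16r^2 + 32, so

    ∬_D (curl F)_z dA = ∫_0^{2π} ∫_0^{6} (16r^2 + 32) · r dr dθ.

Inner (r from 0 to 6): 5760.
Outer (θ from 0 to 2π): 11520π.

Therefore ∮_C F · dr = 11520π.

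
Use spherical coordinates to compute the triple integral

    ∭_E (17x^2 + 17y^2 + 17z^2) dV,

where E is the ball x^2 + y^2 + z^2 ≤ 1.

In spherical coordinates, x = ρ sin(φ) cos(θ), y = ρ sin(φ) sin(θ), z = ρ cos(φ), and dV = ρ^2 sin(φ) dρ dφ dθ.

The integrand becomes 17ρ^2, so

    ∭_E (17x^2 + 17y^2 + 17z^2) dV = ∫_{0}^{2π} ∫_{0}^{π} ∫_{0}^{1} (17ρ^2) · ρ^2 sin(φ) dρ dφ dθ.

Inner (ρ): 17sin(φ)/5.
Middle (φ): 34/5.
Outer (θ): 68π/5.

Therefore the triple integral equals 68π/5.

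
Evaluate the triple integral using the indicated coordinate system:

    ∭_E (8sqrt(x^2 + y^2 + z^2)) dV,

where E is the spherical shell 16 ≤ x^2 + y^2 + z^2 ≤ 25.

In spherical coordinates, x = ρ sin(φ) cos(θ), y = ρ sin(φ) sin(θ), z = ρ cos(φ), and dV = ρ^2 sin(φ) dρ dφ dθ.

The integrand becomes 8ρ, so

    ∭_E (8sqrt(x^2 + y^2 + z^2)) dV = ∫_{0}^{2π} ∫_{0}^{π} ∫_{4}^{5} (8ρ) · ρ^2 sin(φ) dρ dφ dθ.

Inner (ρ): 738sin(φ).
Middle (φ): 1476.
Outer (θ): 2952π.

Therefore the triple integral equals 2952π.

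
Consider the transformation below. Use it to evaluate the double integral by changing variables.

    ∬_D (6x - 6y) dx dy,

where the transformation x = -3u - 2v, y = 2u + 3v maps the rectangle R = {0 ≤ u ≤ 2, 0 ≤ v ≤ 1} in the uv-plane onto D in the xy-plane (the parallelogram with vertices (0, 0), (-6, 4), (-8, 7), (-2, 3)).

Compute the Jacobian determinant of (x, y) with respect to (u, v):

    ∂(x,y)/∂(u,v) = | -3  -2 | = (-3)(3) - (-2)(2) = -5.
                   | 2  3 |

Its absolute value is |J| = 5 (the area scaling factor).

Substituting x = -3u - 2v, y = 2u + 3v into the integrand,

    6x - 6y → -30u - 30v,

so the integral becomes

    ∬_R (-30u - 30v) · |J| du dv = ∫_0^2 ∫_0^1 (-150u - 150v) dv du.

Inner (v): -150u - 75.
Outer (u): -450.

Therefore ∬_D (6x - 6y) dx dy = -450.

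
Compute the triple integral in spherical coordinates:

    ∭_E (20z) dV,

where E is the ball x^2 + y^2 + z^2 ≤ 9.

In spherical coordinates, x = ρ sin(φ) cos(θ), y = ρ sin(φ) sin(θ), z = ρ cos(φ), and dV = ρ^2 sin(φ) dρ dφ dθ.

The integrand becomes 20ρ cos(φ), so

    ∭_E (20z) dV = ∫_{0}^{2π} ∫_{0}^{π} ∫_{0}^{3} (20ρ cos(φ)) · ρ^2 sin(φ) dρ dφ dθ.

Inner (ρ): 405sin(2φ)/2.
Middle (φ): 0.
Outer (θ): 0.

Therefore the triple integral equals 0.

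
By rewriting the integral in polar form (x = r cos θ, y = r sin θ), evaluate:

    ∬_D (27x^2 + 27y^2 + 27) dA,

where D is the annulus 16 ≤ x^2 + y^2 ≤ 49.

The region D is 4 ≤ r ≤ 7, 0 ≤ θ ≤ 2π in polar coordinates, where x = r cos(θ), y = r sin(θ), and dA = r dr dθ.

Under the substitution, the integrand becomes 27r^2 + 27, so

    ∬_D (27x^2 + 27y^2 + 27) dA = ∫_{0}^{2π} ∫_{4}^{7} (27r^2 + 27) · r dr dθ.

Inner integral (in r): ∫_{4}^{7} (27r^2 + 27) · r dr = 59697/4.

Outer integral (in θ): ∫_{0}^{2π} (59697/4) dθ = 59697π/2.

Therefore ∬_D (27x^2 + 27y^2 + 27) dA = 59697π/2.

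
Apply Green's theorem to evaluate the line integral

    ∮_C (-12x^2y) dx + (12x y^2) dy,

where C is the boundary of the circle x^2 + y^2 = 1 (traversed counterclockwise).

Green's theorem converts the closed line integral into a double integral over the enclosed region D:

    ∮_C P dx + Q dy = ∬_D (∂Q/∂x - ∂P/∂y) dA.

Here P = -12x^2y, Q = 12x y^2, so

    ∂Q/∂x = 12y^2,    ∂P/∂y = -12x^2,
    ∂Q/∂x - ∂P/∂y = 12x^2 + 12y^2.

D is the region x^2 + y^2 ≤ 1. Evaluating the double integral:

In polar coordinates (x = r cos θ, y = r sin θ, dA = r dr dθ) the integrand becomes 12r^2, so

    ∬_D (12x^2 + 12y^2) dA = ∫_0^{2π} ∫_0^{1} (12r^2) · r dr dθ.

Inner (r from 0 to 1): 3.
Outer (θ from 0 to 2π): 6π.

Therefore ∮_C P dx + Q dy = 6π.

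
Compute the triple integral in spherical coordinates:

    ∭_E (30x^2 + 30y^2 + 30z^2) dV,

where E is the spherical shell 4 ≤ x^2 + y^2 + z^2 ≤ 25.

In spherical coordinates, x = ρ sin(φ) cos(θ), y = ρ sin(φ) sin(θ), z = ρ cos(φ), and dV = ρ^2 sin(φ) dρ dφ dθ.

The integrand becomes 30ρ^2, so

    ∭_E (30x^2 + 30y^2 + 30z^2) dV = ∫_{0}^{2π} ∫_{0}^{π} ∫_{2}^{5} (30ρ^2) · ρ^2 sin(φ) dρ dφ dθ.

Inner (ρ): 18558sin(φ).
Middle (φ): 37116.
Outer (θ): 74232π.

Therefore the triple integral equals 74232π.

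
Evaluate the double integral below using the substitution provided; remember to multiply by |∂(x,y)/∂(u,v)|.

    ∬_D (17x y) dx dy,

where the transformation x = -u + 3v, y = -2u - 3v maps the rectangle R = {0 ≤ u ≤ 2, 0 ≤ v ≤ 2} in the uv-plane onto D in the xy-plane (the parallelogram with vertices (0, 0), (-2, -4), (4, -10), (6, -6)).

Compute the Jacobian determinant of (x, y) with respect to (u, v):

    ∂(x,y)/∂(u,v) = | -1  3 | = (-1)(-3) - (3)(-2) = 9.
                   | -2  -3 |

Its absolute value is |J| = 9 (the area scaling factor).

Substituting x = -u + 3v, y = -2u - 3v into the integrand,

    17x y → 34u^2 - 51u v - 153v^2,

so the integral becomes

    ∬_R (34u^2 - 51u v - 153v^2) · |J| du dv = ∫_0^2 ∫_0^2 (306u^2 - 459u v - 1377v^2) dv du.

Inner (v): 612u^2 - 918u - 3672.
Outer (u): -7548.

Therefore ∬_D (17x y) dx dy = -7548.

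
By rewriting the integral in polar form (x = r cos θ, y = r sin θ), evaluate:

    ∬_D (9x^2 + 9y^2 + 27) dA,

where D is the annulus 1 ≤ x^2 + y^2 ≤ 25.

The region D is 1 ≤ r ≤ 5, 0 ≤ θ ≤ 2π in polar coordinates, where x = r cos(θ), y = r sin(θ), and dA = r dr dθ.

Under the substitution, the integrand becomes 9r^2 + 27, so

    ∬_D (9x^2 + 9y^2 + 27) dA = ∫_{0}^{2π} ∫_{1}^{5} (9r^2 + 27) · r dr dθ.

Inner integral (in r): ∫_{1}^{5} (9r^2 + 27) · r dr = 1728.

Outer integral (in θ): ∫_{0}^{2π} (1728) dθ = 3456π.

Therefore ∬_D (9x^2 + 9y^2 + 27) dA = 3456π.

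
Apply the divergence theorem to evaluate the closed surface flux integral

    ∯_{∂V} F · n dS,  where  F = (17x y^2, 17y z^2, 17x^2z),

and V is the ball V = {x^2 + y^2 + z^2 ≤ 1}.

By the divergence theorem,

    ∯_{∂V} F · n dS = ∭_V (∇ · F) dV.

Compute the divergence:
    ∇ · F = ∂F_x/∂x + ∂F_y/∂y + ∂F_z/∂z = 17y^2 + 17z^2 + 17x^2 = 17x^2 + 17y^2 + 17z^2.

In spherical coordinates, x = ρ sin(φ) cos(θ), y = ρ sin(φ) sin(θ), z = ρ cos(φ), dV = ρ^2 sin(φ) dρ dφ dθ, with 0 ≤ ρ ≤ 1, 0 ≤ φ ≤ π, 0 ≤ θ ≤ 2π.

The integrand, after substitution and multiplying by the volume element, becomes (17ρ^2) · ρ^2 sin(φ), so

    ∭_V (∇·F) dV = ∫_0^{2π} ∫_0^{π} ∫_0^{1} (17ρ^2) · ρ^2 sin(φ) dρ dφ dθ.

Inner (ρ from 0 to 1): 17sin(φ)/5.
Middle (φ from 0 to π): 34/5.
Outer (θ from 0 to 2π): 68π/5.

Therefore ∯_{∂V} F · n dS = 68π/5.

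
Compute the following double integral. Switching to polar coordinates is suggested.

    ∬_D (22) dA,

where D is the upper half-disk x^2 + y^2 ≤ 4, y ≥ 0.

The region D is 0 ≤ r ≤ 2, 0 ≤ θ ≤ π in polar coordinates, where x = r cos(θ), y = r sin(θ), and dA = r dr dθ.

Under the substitution, the integrand becomes 22, so

    ∬_D (22) dA = ∫_{0}^{π} ∫_{0}^{2} (22) · r dr dθ.

Inner integral (in r): ∫_{0}^{2} (22) · r dr = 44.

Outer integral (in θ): ∫_{0}^{π} (44) dθ = 44π.

Therefore ∬_D (22) dA = 44π.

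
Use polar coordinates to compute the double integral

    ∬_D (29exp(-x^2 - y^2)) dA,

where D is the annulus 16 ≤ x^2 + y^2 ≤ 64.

The region D is 4 ≤ r ≤ 8, 0 ≤ θ ≤ 2π in polar coordinates, where x = r cos(θ), y = r sin(θ), and dA = r dr dθ.

Under the substitution, the integrand becomes 29exp(-r^2), so

    ∬_D (29exp(-x^2 - y^2)) dA = ∫_{0}^{2π} ∫_{4}^{8} (29exp(-r^2)) · r dr dθ.

Inner integral (in r): ∫_{4}^{8} (29exp(-r^2)) · r dr = -(29 - 29exp(48))exp(-64)/2.

Outer integral (in θ): ∫_{0}^{2π} (-(29 - 29exp(48))exp(-64)/2) dθ = -29π (1 - exp(48))exp(-64).

Therefore ∬_D (29exp(-x^2 - y^2)) dA = -29π (1 - exp(48))exp(-64).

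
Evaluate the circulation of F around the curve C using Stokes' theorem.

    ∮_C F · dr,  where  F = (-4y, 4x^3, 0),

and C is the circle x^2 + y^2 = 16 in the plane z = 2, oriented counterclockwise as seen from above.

Let S be the flat disk x^2 + y^2 ≤ 16 in the plane z = 2, with upward unit normal n̂ = ẑ. By Stokes' theorem,

    ∮_C F · dr = ∬_S (∇ × F) · n̂ dS = ∬_D (curl F)_z dA,

where D is the disk x^2 + y^2 ≤ 16.

Compute the curl of F = (-4y, 4x^3, 0):
    (∇ × F)_x = ∂F_z/∂y - ∂F_y/∂z = 0,
    (∇ × F)_y = ∂F_x/∂z - ∂F_z/∂x = 0,
    (∇ × F)_z = ∂F_y/∂x - ∂F_x/∂y = 12x^2 + 4.

On z = 2, (curl F)_z = 12x^2 + 4.

Convert to polar (x = r cos θ, y = r sin θ, dA = r dr dθ); the integrand becomes 12r^2cos(θ)^2 + 4, so

    ∬_D (curl F)_z dA = ∫_0^{2π} ∫_0^{4} (12r^2cos(θ)^2 + 4) · r dr dθ.

Inner (r from 0 to 4): 768cos(θ)^2 + 32.
Outer (θ from 0 to 2π): 832π.

Therefore ∮_C F · dr = 832π.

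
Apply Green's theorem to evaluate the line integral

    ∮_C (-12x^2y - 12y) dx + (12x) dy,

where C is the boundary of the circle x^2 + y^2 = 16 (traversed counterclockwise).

Green's theorem converts the closed line integral into a double integral over the enclosed region D:

    ∮_C P dx + Q dy = ∬_D (∂Q/∂x - ∂P/∂y) dA.

Here P = -12x^2y - 12y, Q = 12x, so

    ∂Q/∂x = 12,    ∂P/∂y = -12x^2 - 12,
    ∂Q/∂x - ∂P/∂y = 12x^2 + 24.

D is the region x^2 + y^2 ≤ 16. Evaluating the double integral:

In polar coordinates (x = r cos θ, y = r sin θ, dA = r dr dθ) the integrand becomes 12r^2cos(θ)^2 + 24, so

    ∬_D (12x^2 + 24) dA = ∫_0^{2π} ∫_0^{4} (12r^2cos(θ)^2 + 24) · r dr dθ.

Inner (r from 0 to 4): 768cos(θ)^2 + 192.
Outer (θ from 0 to 2π): 1152π.

Therefore ∮_C P dx + Q dy = 1152π.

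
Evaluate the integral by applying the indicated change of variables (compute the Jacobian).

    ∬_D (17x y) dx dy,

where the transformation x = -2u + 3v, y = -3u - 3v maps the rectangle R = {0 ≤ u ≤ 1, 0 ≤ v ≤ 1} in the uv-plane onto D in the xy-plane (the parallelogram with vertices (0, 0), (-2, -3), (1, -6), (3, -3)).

Compute the Jacobian determinant of (x, y) with respect to (u, v):

    ∂(x,y)/∂(u,v) = | -2  3 | = (-2)(-3) - (3)(-3) = 15.
                   | -3  -3 |

Its absolute value is |J| = 15 (the area scaling factor).

Substituting x = -2u + 3v, y = -3u - 3v into the integrand,

    17x y → 102u^2 - 51u v - 153v^2,

so the integral becomes

    ∬_R (102u^2 - 51u v - 153v^2) · |J| du dv = ∫_0^1 ∫_0^1 (1530u^2 - 765u v - 2295v^2) dv du.

Inner (v): 1530u^2 - 765u/2 - 765.
Outer (u): -1785/4.

Therefore ∬_D (17x y) dx dy = -1785/4.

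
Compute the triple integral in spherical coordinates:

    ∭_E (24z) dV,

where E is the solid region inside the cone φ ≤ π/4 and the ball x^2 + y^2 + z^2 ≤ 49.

In spherical coordinates, x = ρ sin(φ) cos(θ), y = ρ sin(φ) sin(θ), z = ρ cos(φ), and dV = ρ^2 sin(φ) dρ dφ dθ.

The integrand becomes 24ρ cos(φ), so

    ∭_E (24z) dV = ∫_{0}^{2π} ∫_{0}^{π/4} ∫_{0}^{7} (24ρ cos(φ)) · ρ^2 sin(φ) dρ dφ dθ.

Inner (ρ): 7203sin(2φ).
Middle (φ): 7203/2.
Outer (θ): 7203π.

Therefore the triple integral equals 7203π.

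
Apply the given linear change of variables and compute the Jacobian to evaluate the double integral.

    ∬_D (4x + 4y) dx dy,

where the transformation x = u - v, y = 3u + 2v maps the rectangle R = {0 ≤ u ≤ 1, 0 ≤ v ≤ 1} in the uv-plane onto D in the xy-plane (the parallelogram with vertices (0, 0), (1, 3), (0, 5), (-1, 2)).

Compute the Jacobian determinant of (x, y) with respect to (u, v):

    ∂(x,y)/∂(u,v) = | 1  -1 | = (1)(2) - (-1)(3) = 5.
                   | 3  2 |

Its absolute value is |J| = 5 (the area scaling factor).

Substituting x = u - v, y = 3u + 2v into the integrand,

    4x + 4y → 16u + 4v,

so the integral becomes

    ∬_R (16u + 4v) · |J| du dv = ∫_0^1 ∫_0^1 (80u + 20v) dv du.

Inner (v): 80u + 10.
Outer (u): 50.

Therefore ∬_D (4x + 4y) dx dy = 50.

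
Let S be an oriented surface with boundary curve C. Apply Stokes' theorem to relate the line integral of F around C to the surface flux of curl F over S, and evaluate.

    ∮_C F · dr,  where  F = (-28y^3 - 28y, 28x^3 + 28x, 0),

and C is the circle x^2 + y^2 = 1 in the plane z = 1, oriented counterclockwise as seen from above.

Let S be the flat disk x^2 + y^2 ≤ 1 in the plane z = 1, with upward unit normal n̂ = ẑ. By Stokes' theorem,

    ∮_C F · dr = ∬_S (∇ × F) · n̂ dS = ∬_D (curl F)_z dA,

where D is the disk x^2 + y^2 ≤ 1.

Compute the curl of F = (-28y^3 - 28y, 28x^3 + 28x, 0):
    (∇ × F)_x = ∂F_z/∂y - ∂F_y/∂z = 0,
    (∇ × F)_y = ∂F_x/∂z - ∂F_z/∂x = 0,
    (∇ × F)_z = ∂F_y/∂x - ∂F_x/∂y = 84x^2 + 84y^2 + 56.

On z = 1, (curl F)_z = 84x^2 + 84y^2 + 56.

Convert to polar (x = r cos θ, y = r sin θ, dA = r dr dθ); the integrand becomes 84r^2 + 56, so

    ∬_D (curl F)_z dA = ∫_0^{2π} ∫_0^{1} (84r^2 + 56) · r dr dθ.

Inner (r from 0 to 1): 49.
Outer (θ from 0 to 2π): 98π.

Therefore ∮_C F · dr = 98π.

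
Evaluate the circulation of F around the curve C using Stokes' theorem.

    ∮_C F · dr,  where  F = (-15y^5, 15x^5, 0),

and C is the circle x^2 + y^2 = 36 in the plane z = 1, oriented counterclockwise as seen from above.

Let S be the flat disk x^2 + y^2 ≤ 36 in the plane z = 1, with upward unit normal n̂ = ẑ. By Stokes' theorem,

    ∮_C F · dr = ∬_S (∇ × F) · n̂ dS = ∬_D (curl F)_z dA,

where D is the disk x^2 + y^2 ≤ 36.

Compute the curl of F = (-15y^5, 15x^5, 0):
    (∇ × F)_x = ∂F_z/∂y - ∂F_y/∂z = 0,
    (∇ × F)_y = ∂F_x/∂z - ∂F_z/∂x = 0,
    (∇ × F)_z = ∂F_y/∂x - ∂F_x/∂y = 75x^4 + 75y^4.

On z = 1, (curl F)_z = 75x^4 + 75y^4.

Convert to polar (x = r cos θ, y = r sin θ, dA = r dr dθ); the integrand becomes 75r^4(sin(θ)^4 + cos(θ)^4), so

    ∬_D (curl F)_z dA = ∫_0^{2π} ∫_0^{6} (75r^4(sin(θ)^4 + cos(θ)^4)) · r dr dθ.

Inner (r from 0 to 6): 583200sin(θ)^4 + 583200cos(θ)^4.
Outer (θ from 0 to 2π): 874800π.

Therefore ∮_C F · dr = 874800π.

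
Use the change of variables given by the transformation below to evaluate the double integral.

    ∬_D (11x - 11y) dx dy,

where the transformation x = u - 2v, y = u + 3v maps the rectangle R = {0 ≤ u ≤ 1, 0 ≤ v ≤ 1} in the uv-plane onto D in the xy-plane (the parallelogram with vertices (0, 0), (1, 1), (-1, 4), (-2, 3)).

Compute the Jacobian determinant of (x, y) with respect to (u, v):

    ∂(x,y)/∂(u,v) = | 1  -2 | = (1)(3) - (-2)(1) = 5.
                   | 1  3 |

Its absolute value is |J| = 5 (the area scaling factor).

Substituting x = u - 2v, y = u + 3v into the integrand,

    11x - 11y → -55v,

so the integral becomes

    ∬_R (-55v) · |J| du dv = ∫_0^1 ∫_0^1 (-275v) dv du.

Inner (v): -275/2.
Outer (u): -275/2.

Therefore ∬_D (11x - 11y) dx dy = -275/2.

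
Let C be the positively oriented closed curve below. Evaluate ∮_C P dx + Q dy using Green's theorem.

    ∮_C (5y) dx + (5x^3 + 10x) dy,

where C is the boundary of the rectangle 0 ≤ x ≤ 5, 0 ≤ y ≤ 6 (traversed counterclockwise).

Green's theorem converts the closed line integral into a double integral over the enclosed region D:

    ∮_C P dx + Q dy = ∬_D (∂Q/∂x - ∂P/∂y) dA.

Here P = 5y, Q = 5x^3 + 10x, so

    ∂Q/∂x = 15x^2 + 10,    ∂P/∂y = 5,
    ∂Q/∂x - ∂P/∂y = 15x^2 + 5.

D is the region 0 ≤ x ≤ 5, 0 ≤ y ≤ 6. Evaluating the double integral:

    ∬_D (15x^2 + 5) dA = ∫_0^{5} ∫_0^{6} (15x^2 + 5) dy dx.

Inner (y from 0 to 6): 90x^2 + 30.
Outer (x from 0 to 5): 3900.

Therefore ∮_C P dx + Q dy = 3900.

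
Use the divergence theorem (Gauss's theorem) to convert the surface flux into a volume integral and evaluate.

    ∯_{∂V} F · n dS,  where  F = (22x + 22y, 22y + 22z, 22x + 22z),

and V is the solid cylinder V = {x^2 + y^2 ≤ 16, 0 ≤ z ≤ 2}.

By the divergence theorem,

    ∯_{∂V} F · n dS = ∭_V (∇ · F) dV.

Compute the divergence:
    ∇ · F = ∂F_x/∂x + ∂F_y/∂y + ∂F_z/∂z = 22 + 22 + 22 = 66.

In cylindrical coordinates, x = r cos(θ), y = r sin(θ), z = z, dV = r dr dθ dz, with 0 ≤ r ≤ 4, 0 ≤ θ ≤ 2π, 0 ≤ z ≤ 2.

The integrand, after substitution and multiplying by the volume element, becomes (66) · r, so

    ∭_V (∇·F) dV = ∫_0^{2π} ∫_0^{4} ∫_0^{2} (66) · r dz dr dθ.

Inner (z from 0 to 2): 132r.
Middle (r from 0 to 4): 1056.
Outer (θ from 0 to 2π): 2112π.

Therefore ∯_{∂V} F · n dS = 2112π.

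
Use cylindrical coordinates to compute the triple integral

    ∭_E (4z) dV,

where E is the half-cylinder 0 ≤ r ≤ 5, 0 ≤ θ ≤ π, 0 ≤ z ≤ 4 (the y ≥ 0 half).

In cylindrical coordinates, x = r cos(θ), y = r sin(θ), z = z, and dV = r dr dθ dz.

The integrand becomes 4z, so

    ∭_E (4z) dV = ∫_{0}^{π} ∫_{0}^{5} ∫_{0}^{4} (4z) · r dz dr dθ.

Inner (z): 32r.
Middle (r from 0 to 5): 400.
Outer (θ): 400π.

Therefore the triple integral equals 400π.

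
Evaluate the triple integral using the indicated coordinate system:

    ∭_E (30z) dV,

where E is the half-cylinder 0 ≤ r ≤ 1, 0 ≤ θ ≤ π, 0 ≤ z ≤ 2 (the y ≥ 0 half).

In cylindrical coordinates, x = r cos(θ), y = r sin(θ), z = z, and dV = r dr dθ dz.

The integrand becomes 30z, so

    ∭_E (30z) dV = ∫_{0}^{π} ∫_{0}^{1} ∫_{0}^{2} (30z) · r dz dr dθ.

Inner (z): 60r.
Middle (r from 0 to 1): 30.
Outer (θ): 30π.

Therefore the triple integral equals 30π.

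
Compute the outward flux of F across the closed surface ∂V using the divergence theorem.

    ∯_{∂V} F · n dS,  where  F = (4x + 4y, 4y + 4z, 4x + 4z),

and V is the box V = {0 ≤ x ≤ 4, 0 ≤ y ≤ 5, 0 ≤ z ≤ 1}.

By the divergence theorem,

    ∯_{∂V} F · n dS = ∭_V (∇ · F) dV.

Compute the divergence:
    ∇ · F = ∂F_x/∂x + ∂F_y/∂y + ∂F_z/∂z = 4 + 4 + 4 = 12.

V is a rectangular box, so dV = dx dy dz with 0 ≤ x ≤ 4, 0 ≤ y ≤ 5, 0 ≤ z ≤ 1.

Integrate (12) over V as an iterated integral:

    ∭_V (∇·F) dV = ∫_0^{4} ∫_0^{5} ∫_0^{1} (12) dz dy dx.

Inner (z from 0 to 1): 12.
Middle (y from 0 to 5): 60.
Outer (x from 0 to 4): 240.

Therefore ∯_{∂V} F · n dS = 240.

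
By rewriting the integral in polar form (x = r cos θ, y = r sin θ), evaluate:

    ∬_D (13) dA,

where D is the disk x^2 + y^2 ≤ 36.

The region D is 0 ≤ r ≤ 6, 0 ≤ θ ≤ 2π in polar coordinates, where x = r cos(θ), y = r sin(θ), and dA = r dr dθ.

Under the substitution, the integrand becomes 13, so

    ∬_D (13) dA = ∫_{0}^{2π} ∫_{0}^{6} (13) · r dr dθ.

Inner integral (in r): ∫_{0}^{6} (13) · r dr = 234.

Outer integral (in θ): ∫_{0}^{2π} (234) dθ = 468π.

Therefore ∬_D (13) dA = 468π.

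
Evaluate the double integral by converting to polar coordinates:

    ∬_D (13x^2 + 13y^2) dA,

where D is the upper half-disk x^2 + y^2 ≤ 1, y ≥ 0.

The region D is 0 ≤ r ≤ 1, 0 ≤ θ ≤ π in polar coordinates, where x = r cos(θ), y = r sin(θ), and dA = r dr dθ.

Under the substitution, the integrand becomes 13r^2, so

    ∬_D (13x^2 + 13y^2) dA = ∫_{0}^{π} ∫_{0}^{1} (13r^2) · r dr dθ.

Inner integral (in r): ∫_{0}^{1} (13r^2) · r dr = 13/4.

Outer integral (in θ): ∫_{0}^{π} (13/4) dθ = 13π/4.

Therefore ∬_D (13x^2 + 13y^2) dA = 13π/4.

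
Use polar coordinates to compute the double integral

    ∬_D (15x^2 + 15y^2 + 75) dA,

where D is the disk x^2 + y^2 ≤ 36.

The region D is 0 ≤ r ≤ 6, 0 ≤ θ ≤ 2π in polar coordinates, where x = r cos(θ), y = r sin(θ), and dA = r dr dθ.

Under the substitution, the integrand becomes 15r^2 + 75, so

    ∬_D (15x^2 + 15y^2 + 75) dA = ∫_{0}^{2π} ∫_{0}^{6} (15r^2 + 75) · r dr dθ.

Inner integral (in r): ∫_{0}^{6} (15r^2 + 75) · r dr = 6210.

Outer integral (in θ): ∫_{0}^{2π} (6210) dθ = 12420π.

Therefore ∬_D (15x^2 + 15y^2 + 75) dA = 12420π.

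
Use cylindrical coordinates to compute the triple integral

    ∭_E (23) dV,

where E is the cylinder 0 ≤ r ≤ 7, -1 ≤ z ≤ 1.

In cylindrical coordinates, x = r cos(θ), y = r sin(θ), z = z, and dV = r dr dθ dz.

The integrand becomes 23, so

    ∭_E (23) dV = ∫_{0}^{2π} ∫_{0}^{7} ∫_{-1}^{1} (23) · r dz dr dθ.

Inner (z): 46r.
Middle (r from 0 to 7): 1127.
Outer (θ): 2254π.

Therefore the triple integral equals 2254π.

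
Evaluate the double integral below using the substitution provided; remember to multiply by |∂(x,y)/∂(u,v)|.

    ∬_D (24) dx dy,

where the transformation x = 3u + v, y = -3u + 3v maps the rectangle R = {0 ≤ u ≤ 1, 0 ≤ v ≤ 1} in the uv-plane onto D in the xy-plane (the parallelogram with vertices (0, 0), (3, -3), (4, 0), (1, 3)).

Compute the Jacobian determinant of (x, y) with respect to (u, v):

    ∂(x,y)/∂(u,v) = | 3  1 | = (3)(3) - (1)(-3) = 12.
                   | -3  3 |

Its absolute value is |J| = 12 (the area scaling factor).

Substituting x = 3u + v, y = -3u + 3v into the integrand,

    24 → 24,

so the integral becomes

    ∬_R (24) · |J| du dv = ∫_0^1 ∫_0^1 (288) dv du.

Inner (v): 288.
Outer (u): 288.

Therefore ∬_D (24) dx dy = 288.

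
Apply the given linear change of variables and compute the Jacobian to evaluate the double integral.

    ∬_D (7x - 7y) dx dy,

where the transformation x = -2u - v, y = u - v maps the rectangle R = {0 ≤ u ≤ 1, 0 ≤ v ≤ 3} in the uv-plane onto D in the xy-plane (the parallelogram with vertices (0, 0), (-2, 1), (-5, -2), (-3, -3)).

Compute the Jacobian determinant of (x, y) with respect to (u, v):

    ∂(x,y)/∂(u,v) = | -2  -1 | = (-2)(-1) - (-1)(1) = 3.
                   | 1  -1 |

Its absolute value is |J| = 3 (the area scaling factor).

Substituting x = -2u - v, y = u - v into the integrand,

    7x - 7y → -21u,

so the integral becomes

    ∬_R (-21u) · |J| du dv = ∫_0^1 ∫_0^3 (-63u) dv du.

Inner (v): -189u.
Outer (u): -189/2.

Therefore ∬_D (7x - 7y) dx dy = -189/2.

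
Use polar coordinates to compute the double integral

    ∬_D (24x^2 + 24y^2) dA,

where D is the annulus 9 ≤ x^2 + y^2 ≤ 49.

The region D is 3 ≤ r ≤ 7, 0 ≤ θ ≤ 2π in polar coordinates, where x = r cos(θ), y = r sin(θ), and dA = r dr dθ.

Under the substitution, the integrand becomes 24r^2, so

    ∬_D (24x^2 + 24y^2) dA = ∫_{0}^{2π} ∫_{3}^{7} (24r^2) · r dr dθ.

Inner integral (in r): ∫_{3}^{7} (24r^2) · r dr = 13920.

Outer integral (in θ): ∫_{0}^{2π} (13920) dθ = 27840π.

Therefore ∬_D (24x^2 + 24y^2) dA = 27840π.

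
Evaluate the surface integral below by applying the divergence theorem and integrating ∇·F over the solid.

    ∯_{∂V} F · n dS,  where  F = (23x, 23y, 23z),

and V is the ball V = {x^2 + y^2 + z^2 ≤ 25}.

By the divergence theorem,

    ∯_{∂V} F · n dS = ∭_V (∇ · F) dV.

Compute the divergence:
    ∇ · F = ∂F_x/∂x + ∂F_y/∂y + ∂F_z/∂z = 23 + 23 + 23 = 69.

In spherical coordinates, x = ρ sin(φ) cos(θ), y = ρ sin(φ) sin(θ), z = ρ cos(φ), dV = ρ^2 sin(φ) dρ dφ dθ, with 0 ≤ ρ ≤ 5, 0 ≤ φ ≤ π, 0 ≤ θ ≤ 2π.

The integrand, after substitution and multiplying by the volume element, becomes (69) · ρ^2 sin(φ), so

    ∭_V (∇·F) dV = ∫_0^{2π} ∫_0^{π} ∫_0^{5} (69) · ρ^2 sin(φ) dρ dφ dθ.

Inner (ρ from 0 to 5): 2875sin(φ).
Middle (φ from 0 to π): 5750.
Outer (θ from 0 to 2π): 11500π.

Therefore ∯_{∂V} F · n dS = 11500π.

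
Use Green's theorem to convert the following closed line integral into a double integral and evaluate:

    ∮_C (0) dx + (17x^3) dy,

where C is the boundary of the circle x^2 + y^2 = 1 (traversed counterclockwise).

Green's theorem converts the closed line integral into a double integral over the enclosed region D:

    ∮_C P dx + Q dy = ∬_D (∂Q/∂x - ∂P/∂y) dA.

Here P = 0, Q = 17x^3, so

    ∂Q/∂x = 51x^2,    ∂P/∂y = 0,
    ∂Q/∂x - ∂P/∂y = 51x^2.

D is the region x^2 + y^2 ≤ 1. Evaluating the double integral:

In polar coordinates (x = r cos θ, y = r sin θ, dA = r dr dθ) the integrand becomes 51r^2cos(θ)^2, so

    ∬_D (51x^2) dA = ∫_0^{2π} ∫_0^{1} (51r^2cos(θ)^2) · r dr dθ.

Inner (r from 0 to 1): 51cos(θ)^2/4.
Outer (θ from 0 to 2π): 51π/4.

Therefore ∮_C P dx + Q dy = 51π/4.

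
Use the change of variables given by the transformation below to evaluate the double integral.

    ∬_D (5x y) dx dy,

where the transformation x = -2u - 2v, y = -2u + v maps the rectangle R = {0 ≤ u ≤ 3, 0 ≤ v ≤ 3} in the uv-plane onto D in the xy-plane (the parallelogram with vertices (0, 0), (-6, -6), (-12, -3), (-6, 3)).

Compute the Jacobian determinant of (x, y) with respect to (u, v):

    ∂(x,y)/∂(u,v) = | -2  -2 | = (-2)(1) - (-2)(-2) = -6.
                   | -2  1 |

Its absolute value is |J| = 6 (the area scaling factor).

Substituting x = -2u - 2v, y = -2u + v into the integrand,

    5x y → 20u^2 + 10u v - 10v^2,

so the integral becomes

    ∬_R (20u^2 + 10u v - 10v^2) · |J| du dv = ∫_0^3 ∫_0^3 (120u^2 + 60u v - 60v^2) dv du.

Inner (v): 360u^2 + 270u - 540.
Outer (u): 2835.

Therefore ∬_D (5x y) dx dy = 2835.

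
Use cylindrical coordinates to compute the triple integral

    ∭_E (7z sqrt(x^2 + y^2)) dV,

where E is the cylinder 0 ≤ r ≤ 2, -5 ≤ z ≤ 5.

In cylindrical coordinates, x = r cos(θ), y = r sin(θ), z = z, and dV = r dr dθ dz.

The integrand becomes 7r z, so

    ∭_E (7z sqrt(x^2 + y^2)) dV = ∫_{0}^{2π} ∫_{0}^{2} ∫_{-5}^{5} (7r z) · r dz dr dθ.

Inner (z): 0.
Middle (r from 0 to 2): 0.
Outer (θ): 0.

Therefore the triple integral equals 0.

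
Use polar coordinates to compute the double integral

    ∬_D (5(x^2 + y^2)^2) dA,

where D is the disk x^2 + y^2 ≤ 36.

The region D is 0 ≤ r ≤ 6, 0 ≤ θ ≤ 2π in polar coordinates, where x = r cos(θ), y = r sin(θ), and dA = r dr dθ.

Under the substitution, the integrand becomes 5r^4, so

    ∬_D (5(x^2 + y^2)^2) dA = ∫_{0}^{2π} ∫_{0}^{6} (5r^4) · r dr dθ.

Inner integral (in r): ∫_{0}^{6} (5r^4) · r dr = 38880.

Outer integral (in θ): ∫_{0}^{2π} (38880) dθ = 77760π.

Therefore ∬_D (5(x^2 + y^2)^2) dA = 77760π.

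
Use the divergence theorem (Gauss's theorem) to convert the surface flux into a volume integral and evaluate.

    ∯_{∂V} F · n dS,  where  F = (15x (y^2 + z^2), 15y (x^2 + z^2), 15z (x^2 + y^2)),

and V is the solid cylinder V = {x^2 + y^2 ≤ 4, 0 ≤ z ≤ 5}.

By the divergence theorem,

    ∯_{∂V} F · n dS = ∭_V (∇ · F) dV.

Compute the divergence:
    ∇ · F = ∂F_x/∂x + ∂F_y/∂y + ∂F_z/∂z = 15y^2 + 15z^2 + 15x^2 + 15z^2 + 15x^2 + 15y^2 = 30x^2 + 30y^2 + 30z^2.

In cylindrical coordinates, x = r cos(θ), y = r sin(θ), z = z, dV = r dr dθ dz, with 0 ≤ r ≤ 2, 0 ≤ θ ≤ 2π, 0 ≤ z ≤ 5.

The integrand, after substitution and multiplying by the volume element, becomes (30r^2 + 30z^2) · r, so

    ∭_V (∇·F) dV = ∫_0^{2π} ∫_0^{2} ∫_0^{5} (30r^2 + 30z^2) · r dz dr dθ.

Inner (z from 0 to 5): 150r^3 + 1250r.
Middle (r from 0 to 2): 3100.
Outer (θ from 0 to 2π): 6200π.

Therefore ∯_{∂V} F · n dS = 6200π.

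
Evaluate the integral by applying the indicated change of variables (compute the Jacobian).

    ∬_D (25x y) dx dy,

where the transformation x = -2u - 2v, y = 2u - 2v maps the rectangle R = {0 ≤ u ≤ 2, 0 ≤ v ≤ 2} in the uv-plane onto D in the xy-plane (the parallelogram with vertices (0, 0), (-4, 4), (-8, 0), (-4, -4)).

Compute the Jacobian determinant of (x, y) with respect to (u, v):

    ∂(x,y)/∂(u,v) = | -2  -2 | = (-2)(-2) - (-2)(2) = 8.
                   | 2  -2 |

Its absolute value is |J| = 8 (the area scaling factor).

Substituting x = -2u - 2v, y = 2u - 2v into the integrand,

    25x y → -100u^2 + 100v^2,

so the integral becomes

    ∬_R (-100u^2 + 100v^2) · |J| du dv = ∫_0^2 ∫_0^2 (-800u^2 + 800v^2) dv du.

Inner (v): 6400/3 - 1600u^2.
Outer (u): 0.

Therefore ∬_D (25x y) dx dy = 0.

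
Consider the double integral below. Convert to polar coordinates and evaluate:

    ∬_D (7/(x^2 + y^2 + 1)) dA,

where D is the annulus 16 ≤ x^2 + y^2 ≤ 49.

The region D is 4 ≤ r ≤ 7, 0 ≤ θ ≤ 2π in polar coordinates, where x = r cos(θ), y = r sin(θ), and dA = r dr dθ.

Under the substitution, the integrand becomes 7/(r^2 + 1), so

    ∬_D (7/(x^2 + y^2 + 1)) dA = ∫_{0}^{2π} ∫_{4}^{7} (7/(r^2 + 1)) · r dr dθ.

Inner integral (in r): ∫_{4}^{7} (7/(r^2 + 1)) · r dr = log(625000sqrt(34)/83521).

Outer integral (in θ): ∫_{0}^{2π} (log(625000sqrt(34)/83521)) dθ = log((625000sqrt(34)/83521)^(2π)).

Therefore ∬_D (7/(x^2 + y^2 + 1)) dA = log((625000sqrt(34)/83521)^(2π)).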